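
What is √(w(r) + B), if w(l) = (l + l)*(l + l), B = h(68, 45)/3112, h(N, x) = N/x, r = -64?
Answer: √2231319003730/11670 ≈ 128.00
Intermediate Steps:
B = 17/35010 (B = (68/45)/3112 = (68*(1/45))*(1/3112) = (68/45)*(1/3112) = 17/35010 ≈ 0.00048558)
w(l) = 4*l² (w(l) = (2*l)*(2*l) = 4*l²)
√(w(r) + B) = √(4*(-64)² + 17/35010) = √(4*4096 + 17/35010) = √(16384 + 17/35010) = √(573603857/35010) = √2231319003730/11670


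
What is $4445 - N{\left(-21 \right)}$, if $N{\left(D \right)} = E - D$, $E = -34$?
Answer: $4458$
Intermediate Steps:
$N{\left(D \right)} = -34 - D$
$4445 - N{\left(-21 \right)} = 4445 - \left(-34 - -21\right) = 4445 - \left(-34 + 21\right) = 4445 - -13 = 4445 + 13 = 4458$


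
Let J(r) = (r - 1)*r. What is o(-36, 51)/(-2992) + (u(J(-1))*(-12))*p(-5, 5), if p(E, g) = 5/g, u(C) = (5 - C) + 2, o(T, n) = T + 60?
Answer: -22443/374 ≈ -60.008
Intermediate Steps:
o(T, n) = 60 + T
J(r) = r*(-1 + r) (J(r) = (-1 + r)*r = r*(-1 + r))
u(C) = 7 - C
o(-36, 51)/(-2992) + (u(J(-1))*(-12))*p(-5, 5) = (60 - 36)/(-2992) + ((7 - (-1)*(-1 - 1))*(-12))*(5/5) = 24*(-1/2992) + ((7 - (-1)*(-2))*(-12))*(5*(⅕)) = -3/374 + ((7 - 1*2)*(-12))*1 = -3/374 + ((7 - 2)*(-12))*1 = -3/374 + (5*(-12))*1 = -3/374 - 60*1 = -3/374 - 60 = -22443/374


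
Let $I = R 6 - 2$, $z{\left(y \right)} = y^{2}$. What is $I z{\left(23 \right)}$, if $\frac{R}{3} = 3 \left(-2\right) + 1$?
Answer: $-48668$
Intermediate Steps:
$R = -15$ ($R = 3 \left(3 \left(-2\right) + 1\right) = 3 \left(-6 + 1\right) = 3 \left(-5\right) = -15$)
$I = -92$ ($I = \left(-15\right) 6 - 2 = -90 - 2 = -92$)
$I z{\left(23 \right)} = - 92 \cdot 23^{2} = \left(-92\right) 529 = -48668$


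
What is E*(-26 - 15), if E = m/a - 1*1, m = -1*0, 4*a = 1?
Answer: 41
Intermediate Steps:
a = ¼ (a = (¼)*1 = ¼ ≈ 0.25000)
m = 0
E = -1 (E = 0/(¼) - 1*1 = 0*4 - 1 = 0 - 1 = -1)
E*(-26 - 15) = -(-26 - 15) = -1*(-41) = 41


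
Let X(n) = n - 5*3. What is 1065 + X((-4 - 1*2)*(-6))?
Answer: 1086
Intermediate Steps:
X(n) = -15 + n (X(n) = n - 15 = -15 + n)
1065 + X((-4 - 1*2)*(-6)) = 1065 + (-15 + (-4 - 1*2)*(-6)) = 1065 + (-15 + (-4 - 2)*(-6)) = 1065 + (-15 - 6*(-6)) = 1065 + (-15 + 36) = 1065 + 21 = 1086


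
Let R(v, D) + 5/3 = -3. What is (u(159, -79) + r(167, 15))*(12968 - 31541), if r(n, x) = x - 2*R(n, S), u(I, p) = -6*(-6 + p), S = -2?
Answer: -9924173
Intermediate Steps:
R(v, D) = -14/3 (R(v, D) = -5/3 - 3 = -14/3)
u(I, p) = 36 - 6*p
r(n, x) = 28/3 + x (r(n, x) = x - 2*(-14/3) = x + 28/3 = 28/3 + x)
(u(159, -79) + r(167, 15))*(12968 - 31541) = ((36 - 6*(-79)) + (28/3 + 15))*(12968 - 31541) = ((36 + 474) + 73/3)*(-18573) = (510 + 73/3)*(-18573) = (1603/3)*(-18573) = -9924173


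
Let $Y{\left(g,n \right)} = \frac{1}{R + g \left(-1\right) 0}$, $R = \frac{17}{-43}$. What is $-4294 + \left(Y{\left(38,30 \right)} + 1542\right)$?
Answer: $- \frac{46827}{17} \approx -2754.5$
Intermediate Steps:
$R = - \frac{17}{43}$ ($R = 17 \left(- \frac{1}{43}\right) = - \frac{17}{43} \approx -0.39535$)
$Y{\left(g,n \right)} = - \frac{43}{17}$ ($Y{\left(g,n \right)} = \frac{1}{- \frac{17}{43} + g \left(-1\right) 0} = \frac{1}{- \frac{17}{43} + - g 0} = \frac{1}{- \frac{17}{43} + 0} = \frac{1}{- \frac{17}{43}} = - \frac{43}{17}$)
$-4294 + \left(Y{\left(38,30 \right)} + 1542\right) = -4294 + \left(- \frac{43}{17} + 1542\right) = -4294 + \frac{26171}{17} = - \frac{46827}{17}$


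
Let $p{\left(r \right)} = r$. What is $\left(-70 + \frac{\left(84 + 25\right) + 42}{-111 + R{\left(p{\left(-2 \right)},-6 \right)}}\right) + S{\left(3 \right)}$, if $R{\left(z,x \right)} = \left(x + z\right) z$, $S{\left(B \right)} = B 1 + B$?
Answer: $- \frac{6231}{95} \approx -65.589$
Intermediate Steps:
$S{\left(B \right)} = 2 B$ ($S{\left(B \right)} = B + B = 2 B$)
$R{\left(z,x \right)} = z \left(x + z\right)$
$\left(-70 + \frac{\left(84 + 25\right) + 42}{-111 + R{\left(p{\left(-2 \right)},-6 \right)}}\right) + S{\left(3 \right)} = \left(-70 + \frac{\left(84 + 25\right) + 42}{-111 - 2 \left(-6 - 2\right)}\right) + 2 \cdot 3 = \left(-70 + \frac{109 + 42}{-111 - -16}\right) + 6 = \left(-70 + \frac{151}{-111 + 16}\right) + 6 = \left(-70 + \frac{151}{-95}\right) + 6 = \left(-70 + 151 \left(- \frac{1}{95}\right)\right) + 6 = \left(-70 - \frac{151}{95}\right) + 6 = - \frac{6801}{95} + 6 = - \frac{6231}{95}$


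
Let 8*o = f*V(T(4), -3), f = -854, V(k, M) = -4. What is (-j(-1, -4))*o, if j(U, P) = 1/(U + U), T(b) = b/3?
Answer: 427/2 ≈ 213.50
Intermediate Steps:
T(b) = b/3 (T(b) = b*(1/3) = b/3)
j(U, P) = 1/(2*U)
o = 427 (o = (-854*(-4))/8 = (1/8)*3416 = 427)
(-j(-1, -4))*o = -1/(2*(-1))*427 = -(-1)/2*427 = -1*(-1/2)*427 = (1/2)*427 = 427/2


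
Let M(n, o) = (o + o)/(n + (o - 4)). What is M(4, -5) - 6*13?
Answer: -76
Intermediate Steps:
M(n, o) = 2*o/(-4 + n + o) (M(n, o) = (2*o)/(n + (-4 + o)) = (2*o)/(-4 + n + o) = 2*o/(-4 + n + o))
M(4, -5) - 6*13 = 2*(-5)/(-4 + 4 - 5) - 6*13 = 2*(-5)/(-5) - 78 = 2*(-5)*(-⅕) - 78 = 2 - 78 = -76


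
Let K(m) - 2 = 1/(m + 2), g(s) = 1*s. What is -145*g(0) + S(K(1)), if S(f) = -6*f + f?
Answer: -35/3 ≈ -11.667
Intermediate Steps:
g(s) = s
K(m) = 2 + 1/(2 + m) (K(m) = 2 + 1/(m + 2) = 2 + 1/(2 + m))
S(f) = -5*f
-145*g(0) + S(K(1)) = -145*0 - 5*(5 + 2*1)/(2 + 1) = 0 - 5*(5 + 2)/3 = 0 - 5*7/3 = 0 - 35/3 = -35/3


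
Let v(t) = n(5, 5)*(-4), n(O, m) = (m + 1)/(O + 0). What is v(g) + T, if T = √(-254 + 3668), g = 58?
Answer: -24/5 + √3414 ≈ 53.629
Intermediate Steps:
n(O, m) = (1 + m)/O
v(t) = -24/5 (v(t) = ((1 + 5)/5)*(-4) = ((⅕)*6)*(-4) = (6/5)*(-4) = -24/5)
T = √3414 ≈ 58.429
v(g) + T = -24/5 + √3414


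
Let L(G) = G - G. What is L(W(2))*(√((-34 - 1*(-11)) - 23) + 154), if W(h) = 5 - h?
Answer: 0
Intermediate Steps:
L(G) = 0
L(W(2))*(√((-34 - 1*(-11)) - 23) + 154) = 0*(√((-34 - 1*(-11)) - 23) + 154) = 0*(√((-34 + 11) - 23) + 154) = 0*(√(-23 - 23) + 154) = 0*(√(-46) + 154) = 0*(I*√46 + 154) = 0*(154 + I*√46) = 0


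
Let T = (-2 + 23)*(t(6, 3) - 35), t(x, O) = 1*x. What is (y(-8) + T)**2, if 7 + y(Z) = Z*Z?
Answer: 304704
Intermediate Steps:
y(Z) = -7 + Z**2 (y(Z) = -7 + Z*Z = -7 + Z**2)
t(x, O) = x
T = -609 (T = (-2 + 23)*(6 - 35) = 21*(-29) = -609)
(y(-8) + T)**2 = ((-7 + (-8)**2) - 609)**2 = ((-7 + 64) - 609)**2 = (57 - 609)**2 = (-552)**2 = 304704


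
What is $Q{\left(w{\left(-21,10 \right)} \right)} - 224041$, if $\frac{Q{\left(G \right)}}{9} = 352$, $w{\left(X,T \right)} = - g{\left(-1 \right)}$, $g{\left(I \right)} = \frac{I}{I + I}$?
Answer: $-220873$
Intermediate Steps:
$g{\left(I \right)} = \frac{1}{2}$ ($g{\left(I \right)} = \frac{I}{2 I} = \frac{1}{2 I} I = \frac{1}{2}$)
$w{\left(X,T \right)} = - \frac{1}{2}$ ($w{\left(X,T \right)} = \left(-1\right) \frac{1}{2} = - \frac{1}{2}$)
$Q{\left(G \right)} = 3168$ ($Q{\left(G \right)} = 9 \cdot 352 = 3168$)
$Q{\left(w{\left(-21,10 \right)} \right)} - 224041 = 3168 - 224041 = -220873$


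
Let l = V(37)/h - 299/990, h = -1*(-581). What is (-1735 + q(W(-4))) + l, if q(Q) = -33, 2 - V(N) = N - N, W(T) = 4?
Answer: -1017107659/575190 ≈ -1768.3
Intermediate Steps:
V(N) = 2 (V(N) = 2 - (N - N) = 2 - 1*0 = 2 + 0 = 2)
h = 581
l = -171739/575190 (l = 2/581 - 299/990 = -171739/575190 ≈ -0.29858)
(-1735 + q(W(-4))) + l = (-1735 - 33) - 171739/575190 = -1768 - 171739/575190 = -1017107659/575190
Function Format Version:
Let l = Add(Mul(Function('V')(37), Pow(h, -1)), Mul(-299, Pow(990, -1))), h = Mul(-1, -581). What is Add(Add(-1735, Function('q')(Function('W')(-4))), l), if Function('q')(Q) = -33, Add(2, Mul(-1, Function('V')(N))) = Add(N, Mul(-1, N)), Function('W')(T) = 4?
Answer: Rational(-1017107659, 575190) ≈ -1768.3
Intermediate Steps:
Function('V')(N) = 2 (Function('V')(N) = Add(2, Mul(-1, Add(N, Mul(-1, N)))) = Add(2, Mul(-1, 0)) = Add(2, 0) = 2)
h = 581
l = Rational(-171739, 575190) (l = Add(Mul(2, Pow(581, -1)), Mul(-299, Pow(990, -1))) = Add(Mul(2, Rational(1, 581)), Mul(-299, Rational(1, 990))) = Add(Rational(2, 581), Rational(-299, 990)) = Rational(-171739, 575190) ≈ -0.29858)
Add(Add(-1735, Function('q')(Function('W')(-4))), l) = Add(Add(-1735, -33), Rational(-171739, 575190)) = Add(-1768, Rational(-171739, 575190)) = Rational(-1017107659, 575190)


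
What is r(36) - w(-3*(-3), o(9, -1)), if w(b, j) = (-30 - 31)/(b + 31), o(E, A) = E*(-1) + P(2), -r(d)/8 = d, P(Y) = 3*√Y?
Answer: -11459/40 ≈ -286.48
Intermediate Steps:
r(d) = -8*d
o(E, A) = -E + 3*√2 (o(E, A) = E*(-1) + 3*√2 = -E + 3*√2)
w(b, j) = -61/(31 + b)
r(36) - w(-3*(-3), o(9, -1)) = -8*36 - (-61)/(31 - 3*(-3)) = -288 - (-61)/(31 + 9) = -288 - (-61)/40 = -288 - 1*(-61/40) = -288 + 61/40 = -11459/40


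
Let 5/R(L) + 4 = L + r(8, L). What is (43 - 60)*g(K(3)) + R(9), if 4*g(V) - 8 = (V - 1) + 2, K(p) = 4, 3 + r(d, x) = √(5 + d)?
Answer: -2029/36 + 5*√13/9 ≈ -54.358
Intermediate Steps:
r(d, x) = -3 + √(5 + d)
g(V) = 9/4 + V/4 (g(V) = 2 + ((V - 1) + 2)/4 = 2 + ((-1 + V) + 2)/4 = 2 + (1 + V)/4 = 2 + (¼ + V/4) = 9/4 + V/4)
R(L) = 5/(-7 + L + √13) (R(L) = 5/(-4 + (L + (-3 + √(5 + 8)))) = 5/(-4 + (L + (-3 + √13))) = 5/(-4 + (-3 + L + √13)) = 5/(-7 + L + √13))
(43 - 60)*g(K(3)) + R(9) = (43 - 60)*(9/4 + (¼)*4) + 5/(-7 + 9 + √13) = -17*(9/4 + 1) + 5/(2 + √13) = -17*13/4 + 5/(2 + √13) = -221/4 + 5/(2 + √13)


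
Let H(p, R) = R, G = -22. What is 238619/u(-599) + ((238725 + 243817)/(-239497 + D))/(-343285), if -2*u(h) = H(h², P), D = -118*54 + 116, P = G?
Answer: 20130690727514457/927996504655 ≈ 21693.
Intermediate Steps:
P = -22
D = -6256 (D = -6372 + 116 = -6256)
u(h) = 11 (u(h) = -½*(-22) = 11)
238619/u(-599) + ((238725 + 243817)/(-239497 + D))/(-343285) = 238619/11 + ((238725 + 243817)/(-239497 - 6256))/(-343285) = 238619*(1/11) + (482542/(-245753))*(-1/343285) = 238619/11 + (482542*(-1/245753))*(-1/343285) = 238619/11 - 482542/245753*(-1/343285) = 238619/11 + 482542/84363318605 = 20130690727514457/927996504655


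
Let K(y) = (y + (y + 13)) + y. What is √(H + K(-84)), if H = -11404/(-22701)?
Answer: I*√122906278635/22701 ≈ 15.443*I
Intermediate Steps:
H = 11404/22701 (H = -11404*(-1/22701) = 11404/22701 ≈ 0.50236)
K(y) = 13 + 3*y (K(y) = (y + (13 + y)) + y = (13 + 2*y) + y = 13 + 3*y)
√(H + K(-84)) = √(11404/22701 + (13 + 3*(-84))) = √(11404/22701 + (13 - 252)) = √(11404/22701 - 239) = √(-5414135/22701) = I*√122906278635/22701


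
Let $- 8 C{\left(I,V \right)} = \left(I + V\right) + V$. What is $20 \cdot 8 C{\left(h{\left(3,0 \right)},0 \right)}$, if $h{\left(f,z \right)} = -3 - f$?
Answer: $120$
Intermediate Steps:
$C{\left(I,V \right)} = - \frac{V}{4} - \frac{I}{8}$ ($C{\left(I,V \right)} = - \frac{\left(I + V\right) + V}{8} = - \frac{I + 2 V}{8} = - \frac{V}{4} - \frac{I}{8}$)
$20 \cdot 8 C{\left(h{\left(3,0 \right)},0 \right)} = 20 \cdot 8 \left(\left(- \frac{1}{4}\right) 0 - \frac{-3 - 3}{8}\right) = 160 \left(0 - \frac{-3 - 3}{8}\right) = 160 \left(0 - - \frac{3}{4}\right) = 160 \left(0 + \frac{3}{4}\right) = 160 \cdot \frac{3}{4} = 120$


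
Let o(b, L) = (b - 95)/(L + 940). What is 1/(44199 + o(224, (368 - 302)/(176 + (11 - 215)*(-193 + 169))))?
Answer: 2383873/105365129871 ≈ 2.2625e-5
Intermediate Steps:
o(b, L) = (-95 + b)/(940 + L)
1/(44199 + o(224, (368 - 302)/(176 + (11 - 215)*(-193 + 169)))) = 1/(44199 + (-95 + 224)/(940 + (368 - 302)/(176 + (11 - 215)*(-193 + 169)))) = 1/(44199 + 129/(940 + 66/(176 - 204*(-24)))) = 1/(44199 + 129/(940 + 66/(176 + 4896))) = 1/(44199 + 129/(940 + 66/5072)) = 1/(44199 + 129/(940 + 66*(1/5072))) = 1/(44199 + 129/(940 + 33/2536)) = 1/(44199 + 129/(2383873/2536)) = 1/(44199 + (2536/2383873)*129) = 1/(44199 + 327144/2383873) = 1/(105365129871/2383873) = 2383873/105365129871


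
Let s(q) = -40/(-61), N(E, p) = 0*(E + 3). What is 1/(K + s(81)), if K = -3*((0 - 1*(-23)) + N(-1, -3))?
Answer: -61/4169 ≈ -0.014632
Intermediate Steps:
N(E, p) = 0 (N(E, p) = 0*(3 + E) = 0)
s(q) = 40/61 (s(q) = -40*(-1/61) = 40/61)
K = -69 (K = -3*((0 - 1*(-23)) + 0) = -3*((0 + 23) + 0) = -3*(23 + 0) = -3*23 = -69)
1/(K + s(81)) = 1/(-69 + 40/61) = 1/(-4169/61) = -61/4169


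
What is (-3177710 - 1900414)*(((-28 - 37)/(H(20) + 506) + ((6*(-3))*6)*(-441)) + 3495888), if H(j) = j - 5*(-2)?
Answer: -2411251345774341/134 ≈ -1.7994e+13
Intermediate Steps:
H(j) = 10 + j (H(j) = j + 10 = 10 + j)
(-3177710 - 1900414)*(((-28 - 37)/(H(20) + 506) + ((6*(-3))*6)*(-441)) + 3495888) = (-3177710 - 1900414)*(((-28 - 37)/((10 + 20) + 506) + ((6*(-3))*6)*(-441)) + 3495888) = -5078124*((-65/(30 + 506) - 18*6*(-441)) + 3495888) = -5078124*((-65/536 - 108*(-441)) + 3495888) = -5078124*((-65*1/536 + 47628) + 3495888) = -5078124*((-65/536 + 47628) + 3495888) = -5078124*(25528543/536 + 3495888) = -5078124*1899324511/536 = -2411251345774341/134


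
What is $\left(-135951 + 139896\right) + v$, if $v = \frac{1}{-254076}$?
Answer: $\frac{1002329819}{254076} \approx 3945.0$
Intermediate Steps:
$v = - \frac{1}{254076} \approx -3.9358 \cdot 10^{-6}$
$\left(-135951 + 139896\right) + v = \left(-135951 + 139896\right) - \frac{1}{254076} = 3945 - \frac{1}{254076} = \frac{1002329819}{254076}$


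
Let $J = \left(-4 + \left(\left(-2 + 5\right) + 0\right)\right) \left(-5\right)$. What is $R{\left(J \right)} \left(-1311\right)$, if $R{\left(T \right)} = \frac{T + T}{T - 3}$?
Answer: $-6555$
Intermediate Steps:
$J = 5$ ($J = \left(-4 + \left(3 + 0\right)\right) \left(-5\right) = \left(-4 + 3\right) \left(-5\right) = \left(-1\right) \left(-5\right) = 5$)
$R{\left(T \right)} = \frac{2 T}{-3 + T}$
$R{\left(J \right)} \left(-1311\right) = 2 \cdot 5 \frac{1}{-3 + 5} \left(-1311\right) = 2 \cdot 5 \cdot \frac{1}{2} \left(-1311\right) = 5 \left(-1311\right) = -6555$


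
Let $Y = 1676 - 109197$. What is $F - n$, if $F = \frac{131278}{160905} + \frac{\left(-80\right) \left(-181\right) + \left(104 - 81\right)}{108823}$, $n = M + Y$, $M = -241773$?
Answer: $\frac{6116212128561619}{17510164815} \approx 3.493 \cdot 10^{5}$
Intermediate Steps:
$Y = -107521$ ($Y = 1676 - 109197 = -107521$)
$n = -349294$ ($n = -241773 - 107521 = -349294$)
$F = \frac{16619671009}{17510164815}$ ($F = 131278 \cdot \frac{1}{160905} + \left(14480 + \left(104 - 81\right)\right) \frac{1}{108823} = \frac{131278}{160905} + \left(14480 + 23\right) \frac{1}{108823} = \frac{131278}{160905} + 14503 \cdot \frac{1}{108823} = \frac{131278}{160905} + \frac{14503}{108823} = \frac{16619671009}{17510164815} \approx 0.94914$)
$F - n = \frac{16619671009}{17510164815} - -349294 = \frac{16619671009}{17510164815} + 349294 = \frac{6116212128561619}{17510164815}$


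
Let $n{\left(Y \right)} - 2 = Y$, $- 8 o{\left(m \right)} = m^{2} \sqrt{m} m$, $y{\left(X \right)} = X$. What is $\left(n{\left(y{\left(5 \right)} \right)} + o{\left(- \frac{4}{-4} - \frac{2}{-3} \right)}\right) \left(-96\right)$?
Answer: $-672 + \frac{500 \sqrt{15}}{27} \approx -600.28$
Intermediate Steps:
$o{\left(m \right)} = - \frac{m^{\frac{7}{2}}}{8}$ ($o{\left(m \right)} = - \frac{m^{2} \sqrt{m} m}{8} = - \frac{m^{\frac{5}{2}} m}{8} = - \frac{m^{\frac{7}{2}}}{8}$)
$n{\left(Y \right)} = 2 + Y$
$\left(n{\left(y{\left(5 \right)} \right)} + o{\left(- \frac{4}{-4} - \frac{2}{-3} \right)}\right) \left(-96\right) = \left(\left(2 + 5\right) - \frac{\left(- \frac{4}{-4} - \frac{2}{-3}\right)^{\frac{7}{2}}}{8}\right) \left(-96\right) = \left(7 - \frac{\left(\left(-4\right) \left(- \frac{1}{4}\right) - - \frac{2}{3}\right)^{\frac{7}{2}}}{8}\right) \left(-96\right) = \left(7 - \frac{\left(1 + \frac{2}{3}\right)^{\frac{7}{2}}}{8}\right) \left(-96\right) = \left(7 - \frac{\left(\frac{5}{3}\right)^{\frac{7}{2}}}{8}\right) \left(-96\right) = \left(7 - \frac{\frac{125}{81} \sqrt{15}}{8}\right) \left(-96\right) = \left(7 - \frac{125 \sqrt{15}}{648}\right) \left(-96\right) = -672 + \frac{500 \sqrt{15}}{27}$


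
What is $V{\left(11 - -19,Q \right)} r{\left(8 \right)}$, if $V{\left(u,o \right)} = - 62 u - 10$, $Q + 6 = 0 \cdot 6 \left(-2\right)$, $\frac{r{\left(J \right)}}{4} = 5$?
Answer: $-37400$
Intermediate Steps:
$r{\left(J \right)} = 20$ ($r{\left(J \right)} = 4 \cdot 5 = 20$)
$Q = -6$ ($Q = -6 + 0 \cdot 6 \left(-2\right) = -6 + 0 \left(-2\right) = -6 + 0 = -6$)
$V{\left(u,o \right)} = -10 - 62 u$
$V{\left(11 - -19,Q \right)} r{\left(8 \right)} = \left(-10 - 62 \left(11 - -19\right)\right) 20 = \left(-10 - 62 \left(11 + 19\right)\right) 20 = \left(-10 - 1860\right) 20 = \left(-1870\right) 20 = -37400$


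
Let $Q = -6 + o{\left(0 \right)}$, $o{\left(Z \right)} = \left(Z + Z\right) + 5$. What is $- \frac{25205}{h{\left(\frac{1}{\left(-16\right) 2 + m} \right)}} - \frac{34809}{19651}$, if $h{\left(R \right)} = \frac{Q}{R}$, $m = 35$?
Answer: $\frac{495199028}{58953} \approx 8399.9$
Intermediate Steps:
$o{\left(Z \right)} = 5 + 2 Z$ ($o{\left(Z \right)} = 2 Z + 5 = 5 + 2 Z$)
$Q = -1$ ($Q = -6 + \left(5 + 2 \cdot 0\right) = -6 + \left(5 + 0\right) = -6 + 5 = -1$)
$h{\left(R \right)} = - \frac{1}{R}$
$- \frac{25205}{h{\left(\frac{1}{\left(-16\right) 2 + m} \right)}} - \frac{34809}{19651} = - \frac{25205}{\left(-1\right) \frac{1}{\frac{1}{\left(-16\right) 2 + 35}}} - \frac{34809}{19651} = - \frac{25205}{\left(-1\right) \frac{1}{\frac{1}{-32 + 35}}} - \frac{34809}{19651} = - \frac{25205}{\left(-1\right) \frac{1}{\frac{1}{3}}} - \frac{34809}{19651} = - \frac{25205}{\left(-1\right) 3} - \frac{34809}{19651} = - \frac{25205}{-3} - \frac{34809}{19651} = \left(-25205\right) \left(- \frac{1}{3}\right) - \frac{34809}{19651} = \frac{25205}{3} - \frac{34809}{19651} = \frac{495199028}{58953}$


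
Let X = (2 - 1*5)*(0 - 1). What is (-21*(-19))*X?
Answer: 1197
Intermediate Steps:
X = 3 (X = (2 - 5)*(-1) = -3*(-1) = 3)
(-21*(-19))*X = -21*(-19)*3 = 399*3 = 1197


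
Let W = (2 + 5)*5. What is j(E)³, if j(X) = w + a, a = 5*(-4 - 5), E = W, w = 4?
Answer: -68921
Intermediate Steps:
W = 35 (W = 7*5 = 35)
E = 35
a = -45 (a = 5*(-9) = -45)
j(X) = -41 (j(X) = 4 - 45 = -41)
j(E)³ = (-41)³ = -68921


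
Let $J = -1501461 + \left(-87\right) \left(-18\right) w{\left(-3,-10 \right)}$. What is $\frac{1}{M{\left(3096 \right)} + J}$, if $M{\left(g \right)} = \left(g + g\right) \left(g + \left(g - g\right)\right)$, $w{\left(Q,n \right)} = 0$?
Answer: $\frac{1}{17668971} \approx 5.6596 \cdot 10^{-8}$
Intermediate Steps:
$M{\left(g \right)} = 2 g^{2}$ ($M{\left(g \right)} = 2 g \left(g + 0\right) = 2 g g = 2 g^{2}$)
$J = -1501461$ ($J = -1501461 + \left(-87\right) \left(-18\right) 0 = -1501461 + 1566 \cdot 0 = -1501461 + 0 = -1501461$)
$\frac{1}{M{\left(3096 \right)} + J} = \frac{1}{2 \cdot 3096^{2} - 1501461} = \frac{1}{2 \cdot 9585216 - 1501461} = \frac{1}{19170432 - 1501461} = \frac{1}{17668971}$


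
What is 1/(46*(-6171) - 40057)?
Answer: -1/323923 ≈ -3.0872e-6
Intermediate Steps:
1/(46*(-6171) - 40057) = 1/(-283866 - 40057) = 1/(-323923) = -1/323923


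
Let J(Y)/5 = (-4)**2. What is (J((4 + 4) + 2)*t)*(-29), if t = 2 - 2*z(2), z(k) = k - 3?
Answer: -9280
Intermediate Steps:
z(k) = -3 + k
t = 4 (t = 2 - 2*(-3 + 2) = 2 - 2*(-1) = 2 + 2 = 4)
J(Y) = 80 (J(Y) = 5*(-4)**2 = 5*16 = 80)
(J((4 + 4) + 2)*t)*(-29) = (80*4)*(-29) = 320*(-29) = -9280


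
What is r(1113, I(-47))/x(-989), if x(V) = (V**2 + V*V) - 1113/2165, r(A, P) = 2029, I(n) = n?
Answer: 4392785/4235262817 ≈ 0.0010372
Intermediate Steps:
x(V) = -1113/2165 + 2*V**2 (x(V) = (V**2 + V**2) - 1113*1/2165 = 2*V**2 - 1113/2165 = -1113/2165 + 2*V**2)
r(1113, I(-47))/x(-989) = 2029/(-1113/2165 + 2*(-989)**2) = 2029/(-1113/2165 + 2*978121) = 2029/(-1113/2165 + 1956242) = 2029/(4235262817/2165) = 2029*(2165/4235262817) = 4392785/4235262817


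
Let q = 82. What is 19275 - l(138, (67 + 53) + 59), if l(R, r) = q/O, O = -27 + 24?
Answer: 57907/3 ≈ 19302.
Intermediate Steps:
O = -3
l(R, r) = -82/3 (l(R, r) = 82/(-3) = 82*(-⅓) = -82/3)
19275 - l(138, (67 + 53) + 59) = 19275 - 1*(-82/3) = 19275 + 82/3 = 57907/3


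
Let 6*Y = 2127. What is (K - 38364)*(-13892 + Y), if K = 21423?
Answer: 458677575/2 ≈ 2.2934e+8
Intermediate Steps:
Y = 709/2 (Y = (⅙)*2127 = 709/2 ≈ 354.50)
(K - 38364)*(-13892 + Y) = (21423 - 38364)*(-13892 + 709/2) = -16941*(-27075/2) = 458677575/2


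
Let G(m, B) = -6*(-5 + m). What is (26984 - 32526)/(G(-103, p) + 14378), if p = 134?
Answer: -2771/7513 ≈ -0.36883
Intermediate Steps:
G(m, B) = 30 - 6*m
(26984 - 32526)/(G(-103, p) + 14378) = (26984 - 32526)/((30 - 6*(-103)) + 14378) = -5542/((30 + 618) + 14378) = -5542/(648 + 14378) = -5542/15026 = -5542*1/15026 = -2771/7513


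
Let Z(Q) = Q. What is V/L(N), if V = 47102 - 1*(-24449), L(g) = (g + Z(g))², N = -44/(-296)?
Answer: 97953319/121 ≈ 8.0953e+5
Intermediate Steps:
N = 11/74 (N = -44*(-1/296) = 11/74 ≈ 0.14865)
L(g) = 4*g² (L(g) = (g + g)² = (2*g)² = 4*g²)
V = 71551 (V = 47102 + 24449 = 71551)
V/L(N) = 71551/((4*(11/74)²)) = 71551/((4*(121/5476))) = 71551/(121/1369) = 71551*(1369/121) = 97953319/121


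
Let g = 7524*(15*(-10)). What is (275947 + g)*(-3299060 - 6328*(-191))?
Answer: 1782396063036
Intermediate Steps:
g = -1128600 (g = 7524*(-150) = -1128600)
(275947 + g)*(-3299060 - 6328*(-191)) = (275947 - 1128600)*(-3299060 - 6328*(-191)) = -852653*(-3299060 + 1208648) = -852653*(-2090412) = 1782396063036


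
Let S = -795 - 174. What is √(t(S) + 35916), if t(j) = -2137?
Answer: √33779 ≈ 183.79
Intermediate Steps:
S = -969
√(t(S) + 35916) = √(-2137 + 35916) = √33779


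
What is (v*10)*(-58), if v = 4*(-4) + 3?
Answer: 7540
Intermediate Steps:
v = -13 (v = -16 + 3 = -13)
(v*10)*(-58) = -13*10*(-58) = -130*(-58) = 7540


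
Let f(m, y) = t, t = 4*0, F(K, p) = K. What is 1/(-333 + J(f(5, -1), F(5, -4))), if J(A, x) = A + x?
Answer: -1/328 ≈ -0.0030488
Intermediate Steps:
t = 0
f(m, y) = 0
1/(-333 + J(f(5, -1), F(5, -4))) = 1/(-333 + (0 + 5)) = 1/(-333 + 5) = 1/(-328) = -1/328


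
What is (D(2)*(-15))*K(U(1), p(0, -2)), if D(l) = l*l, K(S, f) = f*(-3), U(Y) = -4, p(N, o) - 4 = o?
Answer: 360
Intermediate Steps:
p(N, o) = 4 + o
K(S, f) = -3*f
D(l) = l²
(D(2)*(-15))*K(U(1), p(0, -2)) = (2²*(-15))*(-3*(4 - 2)) = (4*(-15))*(-3*2) = -60*(-6) = 360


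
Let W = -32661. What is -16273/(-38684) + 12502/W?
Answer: 2519215/66497796 ≈ 0.037884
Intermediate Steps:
-16273/(-38684) + 12502/W = -16273/(-38684) + 12502/(-32661) = -16273*(-1/38684) + 12502*(-1/32661) = 16273/38684 - 658/1719 = 2519215/66497796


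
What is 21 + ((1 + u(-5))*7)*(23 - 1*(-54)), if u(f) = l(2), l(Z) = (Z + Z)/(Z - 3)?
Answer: -1596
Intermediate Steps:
l(Z) = 2*Z/(-3 + Z) (l(Z) = (2*Z)/(-3 + Z) = 2*Z/(-3 + Z))
u(f) = -4 (u(f) = 2*2/(-3 + 2) = 2*2/(-1) = 2*2*(-1) = -4)
21 + ((1 + u(-5))*7)*(23 - 1*(-54)) = 21 + ((1 - 4)*7)*(23 - 1*(-54)) = 21 + (-3*7)*(23 + 54) = 21 - 21*77 = 21 - 1617 = -1596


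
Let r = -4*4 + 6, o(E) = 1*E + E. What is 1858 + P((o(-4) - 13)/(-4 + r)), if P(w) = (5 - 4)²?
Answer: 1859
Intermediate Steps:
o(E) = 2*E (o(E) = E + E = 2*E)
r = -10 (r = -16 + 6 = -10)
P(w) = 1 (P(w) = 1² = 1)
1858 + P((o(-4) - 13)/(-4 + r)) = 1858 + 1 = 1859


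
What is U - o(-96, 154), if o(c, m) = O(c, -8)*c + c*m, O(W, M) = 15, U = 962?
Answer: 17186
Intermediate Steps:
o(c, m) = 15*c + c*m
U - o(-96, 154) = 962 - (-96)*(15 + 154) = 962 - (-96)*169 = 962 - 1*(-16224) = 962 + 16224 = 17186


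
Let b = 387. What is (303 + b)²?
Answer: 476100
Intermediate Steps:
(303 + b)² = (303 + 387)² = 690² = 476100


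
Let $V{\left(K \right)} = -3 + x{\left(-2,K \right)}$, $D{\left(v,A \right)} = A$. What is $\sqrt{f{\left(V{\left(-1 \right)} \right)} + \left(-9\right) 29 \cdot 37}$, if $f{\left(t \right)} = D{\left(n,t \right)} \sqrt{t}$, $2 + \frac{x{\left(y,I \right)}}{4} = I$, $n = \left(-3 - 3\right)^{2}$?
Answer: $\sqrt{-9657 - 15 i \sqrt{15}} \approx 0.2956 - 98.271 i$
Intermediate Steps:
$n = 36$ ($n = \left(-6\right)^{2} = 36$)
$x{\left(y,I \right)} = -8 + 4 I$
$V{\left(K \right)} = -11 + 4 K$ ($V{\left(K \right)} = -3 + \left(-8 + 4 K\right) = -11 + 4 K$)
$f{\left(t \right)} = t^{\frac{3}{2}}$ ($f{\left(t \right)} = t \sqrt{t} = t^{\frac{3}{2}}$)
$\sqrt{f{\left(V{\left(-1 \right)} \right)} + \left(-9\right) 29 \cdot 37} = \sqrt{\left(-11 + 4 \left(-1\right)\right)^{\frac{3}{2}} + \left(-9\right) 29 \cdot 37} = \sqrt{\left(-11 - 4\right)^{\frac{3}{2}} - 9657} = \sqrt{\left(-15\right)^{\frac{3}{2}} - 9657} = \sqrt{- 15 i \sqrt{15} - 9657} = \sqrt{-9657 - 15 i \sqrt{15}}$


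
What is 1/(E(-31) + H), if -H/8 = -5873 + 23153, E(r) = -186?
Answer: -1/138426 ≈ -7.2241e-6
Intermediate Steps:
H = -138240 (H = -8*(-5873 + 23153) = -8*17280 = -138240)
1/(E(-31) + H) = 1/(-186 - 138240) = 1/(-138426) = -1/138426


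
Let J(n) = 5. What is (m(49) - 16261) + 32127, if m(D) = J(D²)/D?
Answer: 777439/49 ≈ 15866.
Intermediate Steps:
m(D) = 5/D
(m(49) - 16261) + 32127 = (5/49 - 16261) + 32127 = -796784/49 + 32127 = 777439/49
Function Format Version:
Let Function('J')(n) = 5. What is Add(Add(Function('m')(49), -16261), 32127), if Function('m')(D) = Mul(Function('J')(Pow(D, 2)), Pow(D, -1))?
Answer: Rational(777439, 49) ≈ 15866.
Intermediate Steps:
Function('m')(D) = Mul(5, Pow(D, -1))
Add(Add(Function('m')(49), -16261), 32127) = Add(Add(Mul(5, Pow(49, -1)), -16261), 32127) = Add(Add(Mul(5, Rational(1, 49)), -16261), 32127) = Add(Add(Rational(5, 49), -16261), 32127) = Add(Rational(-796784, 49), 32127) = Rational(777439, 49)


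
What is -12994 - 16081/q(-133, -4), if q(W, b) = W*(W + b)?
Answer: -236779755/18221 ≈ -12995.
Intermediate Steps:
-12994 - 16081/q(-133, -4) = -12994 - 16081/((-133*(-133 - 4))) = -12994 - 16081/((-133*(-137))) = -12994 - 16081/18221 = -236779755/18221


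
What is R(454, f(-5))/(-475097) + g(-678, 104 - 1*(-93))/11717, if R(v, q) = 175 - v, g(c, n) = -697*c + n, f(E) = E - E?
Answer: 224611552054/5566711549 ≈ 40.349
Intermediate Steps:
f(E) = 0
g(c, n) = n - 697*c
R(454, f(-5))/(-475097) + g(-678, 104 - 1*(-93))/11717 = (175 - 1*454)/(-475097) + ((104 - 1*(-93)) - 697*(-678))/11717 = (175 - 454)*(-1/475097) + ((104 + 93) + 472566)*(1/11717) = -279*(-1/475097) + (197 + 472566)*(1/11717) = 279/475097 + 472763*(1/11717) = 279/475097 + 472763/11717 = 224611552054/5566711549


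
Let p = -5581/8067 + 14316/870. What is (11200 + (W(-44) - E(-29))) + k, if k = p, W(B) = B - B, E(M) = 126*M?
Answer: 17393385227/1169715 ≈ 14870.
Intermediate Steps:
W(B) = 0
p = 18438617/1169715 (p = -5581*1/8067 + 14316*(1/870) = -5581/8067 + 2386/145 = 18438617/1169715 ≈ 15.763)
k = 18438617/1169715 ≈ 15.763
(11200 + (W(-44) - E(-29))) + k = (11200 + (0 - 126*(-29))) + 18438617/1169715 = (11200 + (0 - 1*(-3654))) + 18438617/1169715 = (11200 + (0 + 3654)) + 18438617/1169715 = (11200 + 3654) + 18438617/1169715 = 14854 + 18438617/1169715 = 17393385227/1169715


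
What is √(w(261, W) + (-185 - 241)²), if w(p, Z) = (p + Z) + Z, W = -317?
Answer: √181103 ≈ 425.56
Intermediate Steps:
w(p, Z) = p + 2*Z (w(p, Z) = (Z + p) + Z = p + 2*Z)
√(w(261, W) + (-185 - 241)²) = √((261 + 2*(-317)) + (-185 - 241)²) = √((261 - 634) + (-426)²) = √(-373 + 181476) = √181103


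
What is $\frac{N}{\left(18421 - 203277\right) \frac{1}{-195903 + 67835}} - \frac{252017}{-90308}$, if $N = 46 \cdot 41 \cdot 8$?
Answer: $\frac{21818478841203}{2086746956} \approx 10456.0$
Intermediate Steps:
$N = 15088$ ($N = 1886 \cdot 8 = 15088$)
$\frac{N}{\left(18421 - 203277\right) \frac{1}{-195903 + 67835}} - \frac{252017}{-90308} = \frac{15088}{\left(18421 - 203277\right) \frac{1}{-195903 + 67835}} - \frac{252017}{-90308} = \frac{15088}{\left(-184856\right) \frac{1}{-128068}} - - \frac{252017}{90308} = \frac{15088}{\left(-184856\right) \left(- \frac{1}{128068}\right)} + \frac{252017}{90308} = \frac{15088}{\frac{46214}{32017}} + \frac{252017}{90308} = 15088 \cdot \frac{32017}{46214} + \frac{252017}{90308} = \frac{241536248}{23107} + \frac{252017}{90308} = \frac{21818478841203}{2086746956}$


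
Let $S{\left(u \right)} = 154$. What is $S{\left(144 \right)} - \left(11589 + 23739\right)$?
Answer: $-35174$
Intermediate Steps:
$S{\left(144 \right)} - \left(11589 + 23739\right) = 154 - \left(11589 + 23739\right) = 154 - 35328 = -35174$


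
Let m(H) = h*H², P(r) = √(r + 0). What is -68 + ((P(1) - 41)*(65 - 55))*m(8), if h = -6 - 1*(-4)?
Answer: 51132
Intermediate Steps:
P(r) = √r
h = -2 (h = -6 + 4 = -2)
m(H) = -2*H²
-68 + ((P(1) - 41)*(65 - 55))*m(8) = -68 + ((√1 - 41)*(65 - 55))*(-2*8²) = -68 + ((1 - 41)*10)*(-2*64) = -68 - 40*10*(-128) = -68 - 400*(-128) = -68 + 51200 = 51132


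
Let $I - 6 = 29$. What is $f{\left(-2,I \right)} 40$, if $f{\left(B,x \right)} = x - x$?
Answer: $0$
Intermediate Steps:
$I = 35$ ($I = 6 + 29 = 35$)
$f{\left(B,x \right)} = 0$
$f{\left(-2,I \right)} 40 = 0 \cdot 40 = 0$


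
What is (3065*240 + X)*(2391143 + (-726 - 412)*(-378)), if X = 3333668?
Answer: 11480654293276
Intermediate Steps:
(3065*240 + X)*(2391143 + (-726 - 412)*(-378)) = (3065*240 + 3333668)*(2391143 + (-726 - 412)*(-378)) = (735600 + 3333668)*(2391143 - 1138*(-378)) = 4069268*(2391143 + 430164) = 4069268*2821307 = 11480654293276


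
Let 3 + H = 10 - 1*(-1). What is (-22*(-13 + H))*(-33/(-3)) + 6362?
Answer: 7572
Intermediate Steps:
H = 8 (H = -3 + (10 - 1*(-1)) = -3 + (10 + 1) = -3 + 11 = 8)
(-22*(-13 + H))*(-33/(-3)) + 6362 = (-22*(-13 + 8))*(-33/(-3)) + 6362 = (-22*(-5))*(-33*(-⅓)) + 6362 = 110*11 + 6362 = 1210 + 6362 = 7572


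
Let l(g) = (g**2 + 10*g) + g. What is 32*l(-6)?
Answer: -960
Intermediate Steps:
l(g) = g**2 + 11*g
32*l(-6) = 32*(-6*(11 - 6)) = 32*(-6*5) = 32*(-30) = -960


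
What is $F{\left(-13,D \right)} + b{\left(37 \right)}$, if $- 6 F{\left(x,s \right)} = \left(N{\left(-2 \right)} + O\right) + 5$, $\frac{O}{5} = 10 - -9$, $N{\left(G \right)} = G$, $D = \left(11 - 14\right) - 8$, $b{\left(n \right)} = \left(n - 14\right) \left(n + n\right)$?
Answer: $\frac{5057}{3} \approx 1685.7$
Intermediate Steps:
$b{\left(n \right)} = 2 n \left(-14 + n\right)$ ($b{\left(n \right)} = \left(-14 + n\right) 2 n = 2 n \left(-14 + n\right)$)
$D = -11$ ($D = -3 - 8 = -11$)
$O = 95$ ($O = 5 \left(10 - -9\right) = 5 \left(10 + 9\right) = 5 \cdot 19 = 95$)
$F{\left(x,s \right)} = - \frac{49}{3}$ ($F{\left(x,s \right)} = - \frac{\left(-2 + 95\right) + 5}{6} = - \frac{93 + 5}{6} = \left(- \frac{1}{6}\right) 98 = - \frac{49}{3}$)
$F{\left(-13,D \right)} + b{\left(37 \right)} = - \frac{49}{3} + 2 \cdot 37 \left(-14 + 37\right) = - \frac{49}{3} + 2 \cdot 37 \cdot 23 = - \frac{49}{3} + 1702 = \frac{5057}{3}$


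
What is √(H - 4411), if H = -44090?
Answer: 3*I*√5389 ≈ 220.23*I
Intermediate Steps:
√(H - 4411) = √(-44090 - 4411) = √(-48501) = 3*I*√5389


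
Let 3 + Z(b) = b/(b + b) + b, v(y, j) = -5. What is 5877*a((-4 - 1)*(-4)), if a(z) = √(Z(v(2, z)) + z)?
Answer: 29385*√2/2 ≈ 20778.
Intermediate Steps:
Z(b) = -5/2 + b (Z(b) = -3 + (b/(b + b) + b) = -3 + (b/((2*b)) + b) = -3 + ((1/(2*b))*b + b) = -3 + (½ + b) = -5/2 + b)
a(z) = √(-15/2 + z) (a(z) = √((-5/2 - 5) + z) = √(-15/2 + z))
5877*a((-4 - 1)*(-4)) = 5877*(√(-30 + 4*((-4 - 1)*(-4)))/2) = 5877*(√(-30 + 4*(-5*(-4)))/2) = 5877*(√(-30 + 4*20)/2) = 5877*(√(-30 + 80)/2) = 5877*(√50/2) = 5877*((5*√2)/2) = 5877*(5*√2/2) = 29385*√2/2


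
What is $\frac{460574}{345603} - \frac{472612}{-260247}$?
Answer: $\frac{31466569646}{9993571549} \approx 3.1487$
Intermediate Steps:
$\frac{460574}{345603} - \frac{472612}{-260247} = 460574 \cdot \frac{1}{345603} - - \frac{472612}{260247} = \frac{460574}{345603} + \frac{472612}{260247} = \frac{31466569646}{9993571549}$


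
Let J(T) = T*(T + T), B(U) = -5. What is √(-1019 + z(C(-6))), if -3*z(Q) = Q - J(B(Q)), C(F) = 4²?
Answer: I*√9069/3 ≈ 31.744*I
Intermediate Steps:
C(F) = 16
J(T) = 2*T² (J(T) = T*(2*T) = 2*T²)
z(Q) = 50/3 - Q/3 (z(Q) = -(Q - 2*(-5)²)/3 = -(Q - 2*25)/3 = -(Q - 1*50)/3 = -(Q - 50)/3 = -(-50 + Q)/3 = 50/3 - Q/3)
√(-1019 + z(C(-6))) = √(-1019 + (50/3 - ⅓*16)) = √(-1019 + (50/3 - 16/3)) = √(-1019 + 34/3) = √(-3023/3) = I*√9069/3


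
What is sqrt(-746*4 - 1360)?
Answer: 2*I*sqrt(1086) ≈ 65.909*I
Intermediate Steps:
sqrt(-746*4 - 1360) = sqrt(-2984 - 1360) = sqrt(-4344) = 2*I*sqrt(1086)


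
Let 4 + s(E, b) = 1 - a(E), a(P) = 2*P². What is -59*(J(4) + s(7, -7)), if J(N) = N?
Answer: 5723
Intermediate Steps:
s(E, b) = -3 - 2*E² (s(E, b) = -4 + (1 - 2*E²) = -3 - 2*E²)
-59*(J(4) + s(7, -7)) = -59*(4 + (-3 - 2*7²)) = -59*(4 + (-3 - 2*49)) = -59*(4 + (-3 - 98)) = -59*(4 - 101) = -59*(-97) = 5723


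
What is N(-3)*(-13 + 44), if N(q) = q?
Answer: -93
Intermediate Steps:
N(-3)*(-13 + 44) = -3*(-13 + 44) = -3*31 = -93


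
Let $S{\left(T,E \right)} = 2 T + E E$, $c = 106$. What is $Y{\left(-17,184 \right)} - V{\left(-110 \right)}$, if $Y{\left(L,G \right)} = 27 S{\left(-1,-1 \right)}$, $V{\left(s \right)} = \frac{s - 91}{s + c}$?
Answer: $- \frac{309}{4} \approx -77.25$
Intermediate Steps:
$V{\left(s \right)} = \frac{-91 + s}{106 + s}$ ($V{\left(s \right)} = \frac{s - 91}{s + 106} = \frac{-91 + s}{106 + s}$)
$S{\left(T,E \right)} = E^{2} + 2 T$ ($S{\left(T,E \right)} = 2 T + E^{2} = E^{2} + 2 T$)
$Y{\left(L,G \right)} = -27$ ($Y{\left(L,G \right)} = 27 \left(\left(-1\right)^{2} + 2 \left(-1\right)\right) = 27 \left(1 - 2\right) = 27 \left(-1\right) = -27$)
$Y{\left(-17,184 \right)} - V{\left(-110 \right)} = -27 - \frac{-91 - 110}{106 - 110} = -27 - \frac{1}{-4} \left(-201\right) = -27 - \left(- \frac{1}{4}\right) \left(-201\right) = -27 - \frac{201}{4} = - \frac{309}{4}$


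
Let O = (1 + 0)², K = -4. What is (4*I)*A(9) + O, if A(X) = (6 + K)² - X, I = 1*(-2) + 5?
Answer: -59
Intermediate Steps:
I = 3 (I = -2 + 5 = 3)
A(X) = 4 - X (A(X) = (6 - 4)² - X = 2² - X = 4 - X)
O = 1 (O = 1² = 1)
(4*I)*A(9) + O = (4*3)*(4 - 1*9) + 1 = 12*(4 - 9) + 1 = 12*(-5) + 1 = -60 + 1 = -59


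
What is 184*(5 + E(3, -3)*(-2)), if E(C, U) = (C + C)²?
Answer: -12328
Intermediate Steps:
E(C, U) = 4*C² (E(C, U) = (2*C)² = 4*C²)
184*(5 + E(3, -3)*(-2)) = 184*(5 + (4*3²)*(-2)) = 184*(5 + (4*9)*(-2)) = 184*(5 + 36*(-2)) = 184*(5 - 72) = 184*(-67) = -12328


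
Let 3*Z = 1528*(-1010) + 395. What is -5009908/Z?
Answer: 5009908/514295 ≈ 9.7413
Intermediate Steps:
Z = -514295 (Z = (1528*(-1010) + 395)/3 = (-1543280 + 395)/3 = (1/3)*(-1542885) = -514295)
-5009908/Z = -5009908/(-514295) = -5009908*(-1/514295) = 5009908/514295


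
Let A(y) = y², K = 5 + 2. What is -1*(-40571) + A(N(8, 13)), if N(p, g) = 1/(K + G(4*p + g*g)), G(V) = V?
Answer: 1755263745/43264 ≈ 40571.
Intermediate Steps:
K = 7
N(p, g) = 1/(7 + g² + 4*p) (N(p, g) = 1/(7 + (4*p + g*g)) = 1/(7 + (4*p + g²)) = 1/(7 + (g² + 4*p)) = 1/(7 + g² + 4*p))
-1*(-40571) + A(N(8, 13)) = -1*(-40571) + (1/(7 + 13² + 4*8))² = 40571 + (1/(7 + 169 + 32))² = 40571 + (1/208)² = 40571 + 1/43264 = 1755263745/43264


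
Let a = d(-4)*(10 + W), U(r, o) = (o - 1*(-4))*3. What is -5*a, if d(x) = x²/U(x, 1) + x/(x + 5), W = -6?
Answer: 176/3 ≈ 58.667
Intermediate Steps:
U(r, o) = 12 + 3*o (U(r, o) = (o + 4)*3 = (4 + o)*3 = 12 + 3*o)
d(x) = x²/15 + x/(5 + x) (d(x) = x²/(12 + 3*1) + x/(x + 5) = x²/(12 + 3) + x/(5 + x) = x²/15 + x/(5 + x))
a = -176/15 (a = ((1/15)*(-4)*(15 + (-4)² + 5*(-4))/(5 - 4))*(10 - 6) = ((1/15)*(-4)*(15 + 16 - 20)/1)*4 = ((1/15)*(-4)*1*11)*4 = -44/15*4 = -176/15 ≈ -11.733)
-5*a = -5*(-176/15) = 176/3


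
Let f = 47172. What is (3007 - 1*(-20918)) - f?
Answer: -23247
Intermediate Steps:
(3007 - 1*(-20918)) - f = (3007 - 1*(-20918)) - 1*47172 = (3007 + 20918) - 47172 = 23925 - 47172 = -23247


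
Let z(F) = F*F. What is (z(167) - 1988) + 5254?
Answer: 31155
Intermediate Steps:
z(F) = F²
(z(167) - 1988) + 5254 = (167² - 1988) + 5254 = (27889 - 1988) + 5254 = 25901 + 5254 = 31155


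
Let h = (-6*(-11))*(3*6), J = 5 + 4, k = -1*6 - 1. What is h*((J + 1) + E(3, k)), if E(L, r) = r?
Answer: 3564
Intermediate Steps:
k = -7 (k = -6 - 1 = -7)
J = 9
h = 1188 (h = 66*18 = 1188)
h*((J + 1) + E(3, k)) = 1188*((9 + 1) - 7) = 1188*(10 - 7) = 1188*3 = 3564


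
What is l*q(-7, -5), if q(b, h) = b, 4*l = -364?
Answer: 637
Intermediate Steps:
l = -91 (l = (¼)*(-364) = -91)
l*q(-7, -5) = -91*(-7) = 637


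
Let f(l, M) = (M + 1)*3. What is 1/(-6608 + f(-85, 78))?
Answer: -1/6371 ≈ -0.00015696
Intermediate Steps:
f(l, M) = 3 + 3*M (f(l, M) = (1 + M)*3 = 3 + 3*M)
1/(-6608 + f(-85, 78)) = 1/(-6608 + (3 + 3*78)) = 1/(-6608 + (3 + 234)) = 1/(-6608 + 237) = 1/(-6371) = -1/6371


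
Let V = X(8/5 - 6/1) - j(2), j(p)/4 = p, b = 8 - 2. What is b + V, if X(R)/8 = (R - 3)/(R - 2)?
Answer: 29/4 ≈ 7.2500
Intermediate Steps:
b = 6
X(R) = 8*(-3 + R)/(-2 + R) (X(R) = 8*((R - 3)/(R - 2)) = 8*((-3 + R)/(-2 + R)) = 8*(-3 + R)/(-2 + R))
j(p) = 4*p
V = 5/4 (V = 8*(-3 + (8/5 - 6/1))/(-2 + (8/5 - 6/1)) - 4*2 = 8*(-3 + (8*(⅕) - 6*1))/(-2 + (8*(⅕) - 6*1)) - 1*8 = 8*(-3 + (8/5 - 6))/(-2 + (8/5 - 6)) - 8 = 8*(-3 - 22/5)/(-2 - 22/5) - 8 = 8*(-37/5)/(-32/5) - 8 = 8*(-5/32)*(-37/5) - 8 = 37/4 - 8 = 5/4 ≈ 1.2500)
b + V = 6 + 5/4 = 29/4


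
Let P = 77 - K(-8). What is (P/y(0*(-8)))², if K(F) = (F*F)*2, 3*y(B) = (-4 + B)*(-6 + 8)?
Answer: 23409/64 ≈ 365.77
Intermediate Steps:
y(B) = -8/3 + 2*B/3 (y(B) = ((-4 + B)*(-6 + 8))/3 = ((-4 + B)*2)/3 = (-8 + 2*B)/3 = -8/3 + 2*B/3)
K(F) = 2*F² (K(F) = F²*2 = 2*F²)
P = -51 (P = 77 - 2*(-8)² = 77 - 2*64 = 77 - 1*128 = 77 - 128 = -51)
(P/y(0*(-8)))² = (-51/(-8/3 + 2*(0*(-8))/3))² = (-51/(-8/3 + (⅔)*0))² = (-51/(-8/3 + 0))² = (-51/(-8/3))² = (-51*(-3/8))² = (153/8)² = 23409/64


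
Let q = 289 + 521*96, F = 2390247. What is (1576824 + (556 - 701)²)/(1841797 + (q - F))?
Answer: -1597849/498145 ≈ -3.2076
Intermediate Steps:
q = 50305 (q = 289 + 50016 = 50305)
(1576824 + (556 - 701)²)/(1841797 + (q - F)) = (1576824 + (556 - 701)²)/(1841797 + (50305 - 1*2390247)) = (1576824 + (-145)²)/(1841797 + (50305 - 2390247)) = (1576824 + 21025)/(1841797 - 2339942) = 1597849/(-498145) = 1597849*(-1/498145) = -1597849/498145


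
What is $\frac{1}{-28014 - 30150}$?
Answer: $- \frac{1}{58164} \approx -1.7193 \cdot 10^{-5}$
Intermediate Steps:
$\frac{1}{-28014 - 30150} = \frac{1}{-58164} = - \frac{1}{58164}$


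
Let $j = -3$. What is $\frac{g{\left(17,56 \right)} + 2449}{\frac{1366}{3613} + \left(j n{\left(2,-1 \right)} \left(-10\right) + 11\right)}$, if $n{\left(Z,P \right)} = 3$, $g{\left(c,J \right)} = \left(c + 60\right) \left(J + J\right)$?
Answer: $\frac{13335583}{122093} \approx 109.22$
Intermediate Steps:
$g{\left(c,J \right)} = 2 J \left(60 + c\right)$ ($g{\left(c,J \right)} = \left(60 + c\right) 2 J = 2 J \left(60 + c\right)$)
$\frac{g{\left(17,56 \right)} + 2449}{\frac{1366}{3613} + \left(j n{\left(2,-1 \right)} \left(-10\right) + 11\right)} = \frac{2 \cdot 56 \left(60 + 17\right) + 2449}{\frac{1366}{3613} + \left(\left(-3\right) 3 \left(-10\right) + 11\right)} = \frac{2 \cdot 56 \cdot 77 + 2449}{1366 \cdot \frac{1}{3613} + \left(\left(-9\right) \left(-10\right) + 11\right)} = \frac{8624 + 2449}{\frac{1366}{3613} + \left(90 + 11\right)} = \frac{11073}{\frac{1366}{3613} + 101} = \frac{11073}{\frac{366279}{3613}} = 11073 \cdot \frac{3613}{366279} = \frac{13335583}{122093}$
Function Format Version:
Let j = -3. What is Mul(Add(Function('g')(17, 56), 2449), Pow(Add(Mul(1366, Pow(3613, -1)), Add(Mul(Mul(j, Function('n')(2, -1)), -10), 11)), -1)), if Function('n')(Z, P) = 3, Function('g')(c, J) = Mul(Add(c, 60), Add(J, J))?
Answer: Rational(13335583, 122093) ≈ 109.22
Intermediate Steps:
Function('g')(c, J) = Mul(2, J, Add(60, c)) (Function('g')(c, J) = Mul(Add(60, c), Mul(2, J)) = Mul(2, J, Add(60, c)))
Mul(Add(Function('g')(17, 56), 2449), Pow(Add(Mul(1366, Pow(3613, -1)), Add(Mul(Mul(j, Function('n')(2, -1)), -10), 11)), -1)) = Mul(Add(Mul(2, 56, Add(60, 17)), 2449), Pow(Add(Mul(1366, Pow(3613, -1)), Add(Mul(Mul(-3, 3), -10), 11)), -1)) = Mul(Add(Mul(2, 56, 77), 2449), Pow(Add(Mul(1366, Rational(1, 3613)), Add(Mul(-9, -10), 11)), -1)) = Mul(Add(8624, 2449), Pow(Add(Rational(1366, 3613), Add(90, 11)), -1)) = Mul(11073, Pow(Add(Rational(1366, 3613), 101), -1)) = Mul(11073, Pow(Rational(366279, 3613), -1)) = Mul(11073, Rational(3613, 366279)) = Rational(13335583, 122093)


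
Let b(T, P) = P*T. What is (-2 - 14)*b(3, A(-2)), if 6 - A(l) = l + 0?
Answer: -384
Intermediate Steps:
A(l) = 6 - l (A(l) = 6 - (l + 0) = 6 - l)
(-2 - 14)*b(3, A(-2)) = (-2 - 14)*((6 - 1*(-2))*3) = -16*(6 + 2)*3 = -128*3 = -16*24 = -384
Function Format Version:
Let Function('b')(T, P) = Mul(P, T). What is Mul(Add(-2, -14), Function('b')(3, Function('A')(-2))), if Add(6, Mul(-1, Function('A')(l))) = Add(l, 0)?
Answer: -384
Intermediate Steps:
Function('A')(l) = Add(6, Mul(-1, l)) (Function('A')(l) = Add(6, Mul(-1, Add(l, 0))) = Add(6, Mul(-1, l)))
Mul(Add(-2, -14), Function('b')(3, Function('A')(-2))) = Mul(Add(-2, -14), Mul(Add(6, Mul(-1, -2)), 3)) = Mul(-16, Mul(Add(6, 2), 3)) = Mul(-16, Mul(8, 3)) = Mul(-16, 24) = -384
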